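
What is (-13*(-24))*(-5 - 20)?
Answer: -7800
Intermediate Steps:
(-13*(-24))*(-5 - 20) = 312*(-25) = -7800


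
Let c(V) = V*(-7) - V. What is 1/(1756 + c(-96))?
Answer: 1/2524 ≈ 0.00039620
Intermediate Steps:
c(V) = -8*V (c(V) = -7*V - V = -8*V)
1/(1756 + c(-96)) = 1/(1756 - 8*(-96)) = 1/(1756 + 768) = 1/2524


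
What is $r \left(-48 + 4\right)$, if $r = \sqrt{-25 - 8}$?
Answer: $- 44 i \sqrt{33} \approx - 252.76 i$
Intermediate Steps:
$r = i \sqrt{33}$ ($r = \sqrt{-33} = i \sqrt{33} \approx 5.7446 i$)
$r \left(-48 + 4\right) = i \sqrt{33} \left(-48 + 4\right) = i \sqrt{33} \left(-44\right) = - 44 i \sqrt{33}$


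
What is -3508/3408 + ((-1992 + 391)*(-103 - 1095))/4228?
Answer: 407606585/900564 ≈ 452.61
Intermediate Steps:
-3508/3408 + ((-1992 + 391)*(-103 - 1095))/4228 = -3508*1/3408 - 1601*(-1198)*(1/4228) = -877/852 + 1917998*(1/4228) = -877/852 + 958999/2114 = 407606585/900564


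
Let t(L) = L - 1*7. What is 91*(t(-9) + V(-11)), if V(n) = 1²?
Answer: -1365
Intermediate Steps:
t(L) = -7 + L (t(L) = L - 7 = -7 + L)
V(n) = 1
91*(t(-9) + V(-11)) = 91*((-7 - 9) + 1) = 91*(-16 + 1) = 91*(-15) = -1365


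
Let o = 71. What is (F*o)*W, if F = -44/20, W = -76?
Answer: 59356/5 ≈ 11871.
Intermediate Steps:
F = -11/5 (F = -44*1/20 = -11/5 ≈ -2.2000)
(F*o)*W = -11/5*71*(-76) = -781/5*(-76) = 59356/5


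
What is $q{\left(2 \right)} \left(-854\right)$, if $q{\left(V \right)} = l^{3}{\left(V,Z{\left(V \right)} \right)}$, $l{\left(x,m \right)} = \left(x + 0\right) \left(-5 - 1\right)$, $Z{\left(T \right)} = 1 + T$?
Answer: $1475712$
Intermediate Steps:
$l{\left(x,m \right)} = - 6 x$ ($l{\left(x,m \right)} = x \left(-6\right) = - 6 x$)
$q{\left(V \right)} = - 216 V^{3}$ ($q{\left(V \right)} = \left(- 6 V\right)^{3} = - 216 V^{3}$)
$q{\left(2 \right)} \left(-854\right) = - 216 \cdot 2^{3} \left(-854\right) = \left(-216\right) 8 \left(-854\right) = \left(-1728\right) \left(-854\right) = 1475712$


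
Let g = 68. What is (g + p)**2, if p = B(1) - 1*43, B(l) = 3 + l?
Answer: 841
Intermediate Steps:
p = -39 (p = (3 + 1) - 1*43 = 4 - 43 = -39)
(g + p)**2 = (68 - 39)**2 = 29**2 = 841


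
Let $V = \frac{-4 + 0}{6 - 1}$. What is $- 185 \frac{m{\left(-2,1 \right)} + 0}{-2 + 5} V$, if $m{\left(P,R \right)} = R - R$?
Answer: $0$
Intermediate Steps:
$m{\left(P,R \right)} = 0$
$V = - \frac{4}{5} \approx -0.8$
$- 185 \frac{m{\left(-2,1 \right)} + 0}{-2 + 5} V = - 185 \frac{0 + 0}{-2 + 5} \left(- \frac{4}{5}\right) = - 185 \cdot \frac{0}{3} \left(- \frac{4}{5}\right) = - 185 \cdot 0 \cdot \frac{1}{3} \left(- \frac{4}{5}\right) = - 185 \cdot 0 \left(- \frac{4}{5}\right) = \left(-185\right) 0 = 0$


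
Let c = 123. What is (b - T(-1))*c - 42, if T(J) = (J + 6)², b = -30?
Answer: -6807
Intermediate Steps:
T(J) = (6 + J)²
(b - T(-1))*c - 42 = (-30 - (6 - 1)²)*123 - 42 = (-30 - 1*5²)*123 - 42 = (-30 - 1*25)*123 - 42 = (-30 - 25)*123 - 42 = -55*123 - 42 = -6765 - 42 = -6807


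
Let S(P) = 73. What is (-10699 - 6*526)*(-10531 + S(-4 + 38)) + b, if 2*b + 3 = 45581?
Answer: 144918379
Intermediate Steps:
b = 22789 (b = -3/2 + (½)*45581 = -3/2 + 45581/2 = 22789)
(-10699 - 6*526)*(-10531 + S(-4 + 38)) + b = (-10699 - 6*526)*(-10531 + 73) + 22789 = (-10699 - 3156)*(-10458) + 22789 = -13855*(-10458) + 22789 = 144895590 + 22789 = 144918379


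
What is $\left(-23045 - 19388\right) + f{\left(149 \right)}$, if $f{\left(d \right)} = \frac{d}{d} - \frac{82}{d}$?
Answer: $- \frac{6322450}{149} \approx -42433.0$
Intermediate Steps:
$f{\left(d \right)} = 1 - \frac{82}{d}$
$\left(-23045 - 19388\right) + f{\left(149 \right)} = \left(-23045 - 19388\right) + \frac{-82 + 149}{149} = -42433 + \frac{1}{149} \cdot 67 = -42433 + \frac{67}{149} = - \frac{6322450}{149}$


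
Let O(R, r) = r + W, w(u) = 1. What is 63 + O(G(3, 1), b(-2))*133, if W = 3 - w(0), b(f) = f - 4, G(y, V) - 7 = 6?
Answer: -469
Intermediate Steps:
G(y, V) = 13 (G(y, V) = 7 + 6 = 13)
b(f) = -4 + f
W = 2 (W = 3 - 1*1 = 3 - 1 = 2)
O(R, r) = 2 + r (O(R, r) = r + 2 = 2 + r)
63 + O(G(3, 1), b(-2))*133 = 63 + (2 + (-4 - 2))*133 = 63 + (2 - 6)*133 = 63 - 4*133 = 63 - 532 = -469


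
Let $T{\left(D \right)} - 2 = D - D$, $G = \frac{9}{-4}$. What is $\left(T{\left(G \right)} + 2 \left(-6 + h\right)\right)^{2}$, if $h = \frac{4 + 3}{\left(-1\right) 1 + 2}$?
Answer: $16$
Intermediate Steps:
$G = - \frac{9}{4}$ ($G = 9 \left(- \frac{1}{4}\right) = - \frac{9}{4} \approx -2.25$)
$T{\left(D \right)} = 2$ ($T{\left(D \right)} = 2 + \left(D - D\right) = 2 + 0 = 2$)
$h = 7$ ($h = \frac{7}{-1 + 2} = \frac{7}{1} = 7 \cdot 1 = 7$)
$\left(T{\left(G \right)} + 2 \left(-6 + h\right)\right)^{2} = \left(2 + 2 \left(-6 + 7\right)\right)^{2} = \left(2 + 2 \cdot 1\right)^{2} = \left(2 + 2\right)^{2} = 4^{2} = 16$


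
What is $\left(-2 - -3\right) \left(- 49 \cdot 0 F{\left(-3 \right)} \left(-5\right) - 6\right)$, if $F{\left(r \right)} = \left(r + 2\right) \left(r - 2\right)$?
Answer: $-6$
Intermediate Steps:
$F{\left(r \right)} = \left(-2 + r\right) \left(2 + r\right)$ ($F{\left(r \right)} = \left(2 + r\right) \left(-2 + r\right) = \left(-2 + r\right) \left(2 + r\right)$)
$\left(-2 - -3\right) \left(- 49 \cdot 0 F{\left(-3 \right)} \left(-5\right) - 6\right) = \left(-2 - -3\right) \left(- 49 \cdot 0 \left(-4 + \left(-3\right)^{2}\right) \left(-5\right) - 6\right) = \left(-2 + 3\right) \left(- 49 \cdot 0 \left(-4 + 9\right) \left(-5\right) - 6\right) = 1 \left(- 49 \cdot 0 \cdot 5 \left(-5\right) - 6\right) = 1 \left(- 49 \cdot 0 \left(-5\right) - 6\right) = 1 \left(\left(-49\right) 0 - 6\right) = 1 \left(0 - 6\right) = 1 \left(-6\right) = -6$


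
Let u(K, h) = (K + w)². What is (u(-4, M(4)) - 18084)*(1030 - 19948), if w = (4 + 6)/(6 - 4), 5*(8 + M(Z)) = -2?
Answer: 342094194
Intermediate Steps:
M(Z) = -42/5 (M(Z) = -8 + (⅕)*(-2) = -8 - ⅖ = -42/5)
w = 5 (w = 10/2 = 10*(½) = 5)
u(K, h) = (5 + K)² (u(K, h) = (K + 5)² = (5 + K)²)
(u(-4, M(4)) - 18084)*(1030 - 19948) = ((5 - 4)² - 18084)*(1030 - 19948) = (1² - 18084)*(-18918) = (1 - 18084)*(-18918) = -18083*(-18918) = 342094194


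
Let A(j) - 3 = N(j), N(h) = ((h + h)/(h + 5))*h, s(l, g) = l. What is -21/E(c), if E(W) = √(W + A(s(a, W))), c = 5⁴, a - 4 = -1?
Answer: -42*√2521/2521 ≈ -0.83649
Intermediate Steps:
a = 3 (a = 4 - 1 = 3)
c = 625
N(h) = 2*h²/(5 + h) (N(h) = ((2*h)/(5 + h))*h = (2*h/(5 + h))*h = 2*h²/(5 + h))
A(j) = 3 + 2*j²/(5 + j)
E(W) = √(21/4 + W) (E(W) = √(W + (15 + 2*3² + 3*3)/(5 + 3)) = √(W + (15 + 2*9 + 9)/8) = √(W + (15 + 18 + 9)/8) = √(W + (⅛)*42) = √(W + 21/4) = √(21/4 + W))
-21/E(c) = -21*2/√(21 + 4*625) = -21*2/√(21 + 2500) = -21*2*√2521/2521 = -42*√2521/2521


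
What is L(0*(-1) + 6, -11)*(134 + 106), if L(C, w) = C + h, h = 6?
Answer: 2880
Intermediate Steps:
L(C, w) = 6 + C (L(C, w) = C + 6 = 6 + C)
L(0*(-1) + 6, -11)*(134 + 106) = (6 + (0*(-1) + 6))*(134 + 106) = (6 + (0 + 6))*240 = (6 + 6)*240 = 12*240 = 2880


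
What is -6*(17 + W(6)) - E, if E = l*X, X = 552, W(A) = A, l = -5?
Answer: 2622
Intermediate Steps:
E = -2760 (E = -5*552 = -2760)
-6*(17 + W(6)) - E = -6*(17 + 6) - 1*(-2760) = -6*23 + 2760 = -138 + 2760 = 2622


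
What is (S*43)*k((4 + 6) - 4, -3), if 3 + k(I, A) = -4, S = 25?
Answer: -7525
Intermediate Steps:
k(I, A) = -7 (k(I, A) = -3 - 4 = -7)
(S*43)*k((4 + 6) - 4, -3) = (25*43)*(-7) = 1075*(-7) = -7525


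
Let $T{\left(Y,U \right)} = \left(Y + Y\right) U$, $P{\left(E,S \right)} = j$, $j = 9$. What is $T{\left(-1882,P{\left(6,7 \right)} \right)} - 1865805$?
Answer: $-1899681$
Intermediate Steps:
$P{\left(E,S \right)} = 9$
$T{\left(Y,U \right)} = 2 U Y$ ($T{\left(Y,U \right)} = 2 Y U = 2 U Y$)
$T{\left(-1882,P{\left(6,7 \right)} \right)} - 1865805 = 2 \cdot 9 \left(-1882\right) - 1865805 = -33876 - 1865805 = -1899681$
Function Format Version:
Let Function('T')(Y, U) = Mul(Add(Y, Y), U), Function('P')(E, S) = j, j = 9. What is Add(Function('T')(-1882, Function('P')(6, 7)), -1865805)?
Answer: -1899681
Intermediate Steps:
Function('P')(E, S) = 9
Function('T')(Y, U) = Mul(2, U, Y) (Function('T')(Y, U) = Mul(Mul(2, Y), U) = Mul(2, U, Y))
Add(Function('T')(-1882, Function('P')(6, 7)), -1865805) = Add(Mul(2, 9, -1882), -1865805) = Add(-33876, -1865805) = -1899681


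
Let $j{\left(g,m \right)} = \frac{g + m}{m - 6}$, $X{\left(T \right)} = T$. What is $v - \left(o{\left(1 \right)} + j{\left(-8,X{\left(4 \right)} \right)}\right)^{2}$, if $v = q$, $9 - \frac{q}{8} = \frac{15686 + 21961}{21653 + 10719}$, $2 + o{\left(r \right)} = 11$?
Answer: $- \frac{471851}{8093} \approx -58.304$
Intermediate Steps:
$o{\left(r \right)} = 9$ ($o{\left(r \right)} = -2 + 11 = 9$)
$q = \frac{507402}{8093}$ ($q = 72 - 8 \frac{15686 + 21961}{21653 + 10719} = 72 - 8 \cdot \frac{37647}{32372} = 72 - 8 \cdot 37647 \cdot \frac{1}{32372} = 72 - \frac{75294}{8093} = \frac{507402}{8093} \approx 62.696$)
$j{\left(g,m \right)} = \frac{g + m}{-6 + m}$
$v = \frac{507402}{8093} \approx 62.696$
$v - \left(o{\left(1 \right)} + j{\left(-8,X{\left(4 \right)} \right)}\right)^{2} = \frac{507402}{8093} - \left(9 + \frac{-8 + 4}{-6 + 4}\right)^{2} = \frac{507402}{8093} - \left(9 + \frac{1}{-2} \left(-4\right)\right)^{2} = \frac{507402}{8093} - \left(9 - -2\right)^{2} = \frac{507402}{8093} - \left(9 + 2\right)^{2} = \frac{507402}{8093} - 11^{2} = \frac{507402}{8093} - 121 = - \frac{471851}{8093}$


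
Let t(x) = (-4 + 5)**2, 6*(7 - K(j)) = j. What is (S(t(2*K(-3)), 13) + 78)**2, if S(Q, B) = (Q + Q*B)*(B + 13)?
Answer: 195364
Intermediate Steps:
K(j) = 7 - j/6
t(x) = 1 (t(x) = 1**2 = 1)
S(Q, B) = (13 + B)*(Q + B*Q) (S(Q, B) = (Q + B*Q)*(13 + B) = (13 + B)*(Q + B*Q))
(S(t(2*K(-3)), 13) + 78)**2 = (1*(13 + 13**2 + 14*13) + 78)**2 = (1*(13 + 169 + 182) + 78)**2 = (1*364 + 78)**2 = (364 + 78)**2 = 442**2 = 195364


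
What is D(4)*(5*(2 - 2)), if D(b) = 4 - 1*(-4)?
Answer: 0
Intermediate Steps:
D(b) = 8 (D(b) = 4 + 4 = 8)
D(4)*(5*(2 - 2)) = 8*(5*(2 - 2)) = 8*(5*0) = 8*0 = 0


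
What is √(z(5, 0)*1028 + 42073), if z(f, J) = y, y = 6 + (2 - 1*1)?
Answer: √49269 ≈ 221.97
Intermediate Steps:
y = 7 (y = 6 + (2 - 1) = 6 + 1 = 7)
z(f, J) = 7
√(z(5, 0)*1028 + 42073) = √(7*1028 + 42073) = √(7196 + 42073) = √49269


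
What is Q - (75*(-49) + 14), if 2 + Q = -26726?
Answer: -23067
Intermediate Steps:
Q = -26728 (Q = -2 - 26726 = -26728)
Q - (75*(-49) + 14) = -26728 - (75*(-49) + 14) = -26728 - (-3675 + 14) = -26728 - 1*(-3661) = -26728 + 3661 = -23067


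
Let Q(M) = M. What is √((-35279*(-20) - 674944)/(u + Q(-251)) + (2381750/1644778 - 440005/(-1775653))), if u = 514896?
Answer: 2*√247857008614686153726577059455071395/751524511423023965 ≈ 1.3249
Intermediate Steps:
√((-35279*(-20) - 674944)/(u + Q(-251)) + (2381750/1644778 - 440005/(-1775653))) = √((-35279*(-20) - 674944)/(514896 - 251) + (2381750/1644778 - 440005/(-1775653))) = √((705580 - 674944)/514645 + (2381750*(1/1644778) - 440005*(-1/1775653))) = √(30636*(1/514645) + (1190875/822389 + 440005/1775653)) = √(30636/514645 + 2476436038320/1460277495017) = √(1319222486278537212/751524511423023965) = 2*√247857008614686153726577059455071395/751524511423023965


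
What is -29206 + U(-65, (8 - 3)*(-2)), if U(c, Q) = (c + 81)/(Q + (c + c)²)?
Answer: -246644662/8445 ≈ -29206.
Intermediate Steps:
U(c, Q) = (81 + c)/(Q + 4*c²) (U(c, Q) = (81 + c)/(Q + (2*c)²) = (81 + c)/(Q + 4*c²))
-29206 + U(-65, (8 - 3)*(-2)) = -29206 + (81 - 65)/((8 - 3)*(-2) + 4*(-65)²) = -29206 + 16/(5*(-2) + 4*4225) = -29206 + 16/(-10 + 16900) = -29206 + 16/16890 = -29206 + (1/16890)*16 = -29206 + 8/8445 = -246644662/8445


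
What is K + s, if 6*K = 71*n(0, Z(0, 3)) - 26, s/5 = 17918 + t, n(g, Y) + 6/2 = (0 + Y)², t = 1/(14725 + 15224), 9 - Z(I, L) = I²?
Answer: 903548021/9983 ≈ 90509.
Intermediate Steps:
Z(I, L) = 9 - I²
t = 1/29949 ≈ 3.3390e-5
n(g, Y) = -3 + Y² (n(g, Y) = -3 + (0 + Y)² = -3 + Y²)
s = 2683130915/29949 (s = 5*(17918 + 1/29949) = 5*(536626183/29949) = 2683130915/29949 ≈ 89590.)
K = 2756/3 (K = (71*(-3 + (9 - 1*0²)²) - 26)/6 = (71*(-3 + (9 - 1*0)²) - 26)/6 = (71*(-3 + (9 + 0)²) - 26)/6 = (71*(-3 + 9²) - 26)/6 = (71*(-3 + 81) - 26)/6 = (71*78 - 26)/6 = (5538 - 26)/6 = (⅙)*5512 = 2756/3 ≈ 918.67)
K + s = 2756/3 + 2683130915/29949 = 903548021/9983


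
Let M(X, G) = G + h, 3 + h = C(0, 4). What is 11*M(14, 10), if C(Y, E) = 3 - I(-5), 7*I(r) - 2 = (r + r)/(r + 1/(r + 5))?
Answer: 748/7 ≈ 106.86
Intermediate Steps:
I(r) = 2/7 + 2*r/(7*(r + 1/(5 + r))) (I(r) = 2/7 + ((r + r)/(r + 1/(r + 5)))/7 = 2/7 + ((2*r)/(r + 1/(5 + r)))/7 = 2/7 + (2*r/(r + 1/(5 + r)))/7 = 2/7 + 2*r/(7*(r + 1/(5 + r))))
C(Y, E) = 19/7 (C(Y, E) = 3 - 2*(1 + 2*(-5)**2 + 10*(-5))/(7*(1 + (-5)**2 + 5*(-5))) = 3 - 2*(1 + 2*25 - 50)/(7*(1 + 25 - 25)) = 3 - 2*(1 + 50 - 50)/(7*1) = 3 - 2/7 = 19/7)
h = -2/7 (h = -3 + 19/7 = -2/7 ≈ -0.28571)
M(X, G) = -2/7 + G (M(X, G) = G - 2/7 = -2/7 + G)
11*M(14, 10) = 11*(-2/7 + 10) = 11*(68/7) = 748/7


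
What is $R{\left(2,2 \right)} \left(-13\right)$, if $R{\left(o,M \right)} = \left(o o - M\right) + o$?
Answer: $-52$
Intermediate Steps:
$R{\left(o,M \right)} = o + o^{2} - M$ ($R{\left(o,M \right)} = \left(o^{2} - M\right) + o = o + o^{2} - M$)
$R{\left(2,2 \right)} \left(-13\right) = \left(2 + 2^{2} - 2\right) \left(-13\right) = \left(2 + 4 - 2\right) \left(-13\right) = 4 \left(-13\right) = -52$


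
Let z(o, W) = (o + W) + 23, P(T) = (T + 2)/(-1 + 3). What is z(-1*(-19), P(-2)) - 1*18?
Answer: 24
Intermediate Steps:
P(T) = 1 + T/2 (P(T) = (2 + T)/2 = (2 + T)*(1/2) = 1 + T/2)
z(o, W) = 23 + W + o (z(o, W) = (W + o) + 23 = 23 + W + o)
z(-1*(-19), P(-2)) - 1*18 = (23 + (1 + (1/2)*(-2)) - 1*(-19)) - 1*18 = (23 + (1 - 1) + 19) - 18 = (23 + 0 + 19) - 18 = 42 - 18 = 24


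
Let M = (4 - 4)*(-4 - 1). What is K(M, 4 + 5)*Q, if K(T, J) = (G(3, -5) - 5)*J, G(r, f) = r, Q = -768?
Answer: 13824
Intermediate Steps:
M = 0 (M = 0*(-5) = 0)
K(T, J) = -2*J (K(T, J) = (3 - 5)*J = -2*J)
K(M, 4 + 5)*Q = -2*(4 + 5)*(-768) = -2*9*(-768) = -18*(-768) = 13824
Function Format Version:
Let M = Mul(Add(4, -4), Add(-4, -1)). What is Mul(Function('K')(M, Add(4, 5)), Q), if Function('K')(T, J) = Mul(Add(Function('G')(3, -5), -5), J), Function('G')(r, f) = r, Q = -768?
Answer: 13824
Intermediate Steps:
M = 0 (M = Mul(0, -5) = 0)
Function('K')(T, J) = Mul(-2, J) (Function('K')(T, J) = Mul(Add(3, -5), J) = Mul(-2, J))
Mul(Function('K')(M, Add(4, 5)), Q) = Mul(Mul(-2, Add(4, 5)), -768) = Mul(Mul(-2, 9), -768) = Mul(-18, -768) = 13824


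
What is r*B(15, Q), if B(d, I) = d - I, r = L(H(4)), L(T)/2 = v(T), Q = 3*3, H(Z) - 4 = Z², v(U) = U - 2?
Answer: 216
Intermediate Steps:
v(U) = -2 + U
H(Z) = 4 + Z²
Q = 9
L(T) = -4 + 2*T (L(T) = 2*(-2 + T) = -4 + 2*T)
r = 36 (r = -4 + 2*(4 + 4²) = -4 + 2*(4 + 16) = -4 + 2*20 = -4 + 40 = 36)
r*B(15, Q) = 36*(15 - 1*9) = 36*(15 - 9) = 36*6 = 216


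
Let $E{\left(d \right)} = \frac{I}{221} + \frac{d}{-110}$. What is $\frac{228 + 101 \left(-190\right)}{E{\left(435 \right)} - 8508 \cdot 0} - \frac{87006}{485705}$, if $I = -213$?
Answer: $\frac{44776639002542}{11614663665} \approx 3855.2$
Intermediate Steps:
$E{\left(d \right)} = - \frac{213}{221} - \frac{d}{110}$ ($E{\left(d \right)} = - \frac{213}{221} + \frac{d}{-110} = \left(-213\right) \frac{1}{221} + d \left(- \frac{1}{110}\right) = - \frac{213}{221} - \frac{d}{110}$)
$\frac{228 + 101 \left(-190\right)}{E{\left(435 \right)} - 8508 \cdot 0} - \frac{87006}{485705} = \frac{228 + 101 \left(-190\right)}{\left(- \frac{213}{221} - \frac{87}{22}\right) - 8508 \cdot 0} - \frac{87006}{485705} = \frac{228 - 19190}{\left(- \frac{213}{221} - \frac{87}{22}\right) - 0} - \frac{87006}{485705} = - \frac{18962}{- \frac{23913}{4862} + 0} - \frac{87006}{485705} = - \frac{18962}{- \frac{23913}{4862}} - \frac{87006}{485705} = \left(-18962\right) \left(- \frac{4862}{23913}\right) - \frac{87006}{485705} = \frac{92193244}{23913} - \frac{87006}{485705} = \frac{44776639002542}{11614663665}$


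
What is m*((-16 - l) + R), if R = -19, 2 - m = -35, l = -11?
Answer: -888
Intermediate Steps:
m = 37 (m = 2 - 1*(-35) = 2 + 35 = 37)
m*((-16 - l) + R) = 37*((-16 - 1*(-11)) - 19) = 37*((-16 + 11) - 19) = 37*(-5 - 19) = 37*(-24) = -888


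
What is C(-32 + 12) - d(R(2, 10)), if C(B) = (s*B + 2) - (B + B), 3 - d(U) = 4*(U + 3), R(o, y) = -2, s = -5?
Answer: 143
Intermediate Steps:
d(U) = -9 - 4*U (d(U) = 3 - 4*(U + 3) = 3 - 4*(3 + U) = 3 - (12 + 4*U) = 3 + (-12 - 4*U) = -9 - 4*U)
C(B) = 2 - 7*B (C(B) = (-5*B + 2) - (B + B) = (2 - 5*B) - 2*B = 2 - 7*B)
C(-32 + 12) - d(R(2, 10)) = (2 - 7*(-32 + 12)) - (-9 - 4*(-2)) = (2 - 7*(-20)) - (-9 + 8) = (2 + 140) - 1*(-1) = 142 + 1 = 143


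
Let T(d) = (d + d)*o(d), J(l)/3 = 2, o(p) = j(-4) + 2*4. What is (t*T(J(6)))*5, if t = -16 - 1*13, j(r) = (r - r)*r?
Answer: -13920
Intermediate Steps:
j(r) = 0 (j(r) = 0*r = 0)
o(p) = 8 (o(p) = 0 + 2*4 = 0 + 8 = 8)
J(l) = 6 (J(l) = 3*2 = 6)
T(d) = 16*d (T(d) = (d + d)*8 = (2*d)*8 = 16*d)
t = -29 (t = -16 - 13 = -29)
(t*T(J(6)))*5 = -464*6*5 = -29*96*5 = -2784*5 = -13920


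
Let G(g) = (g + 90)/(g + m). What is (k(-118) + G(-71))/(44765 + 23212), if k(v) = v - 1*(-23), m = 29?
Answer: -4009/2855034 ≈ -0.0014042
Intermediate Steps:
k(v) = 23 + v (k(v) = v + 23 = 23 + v)
G(g) = (90 + g)/(29 + g) (G(g) = (g + 90)/(g + 29) = (90 + g)/(29 + g))
(k(-118) + G(-71))/(44765 + 23212) = ((23 - 118) + (90 - 71)/(29 - 71))/(44765 + 23212) = (-95 + 19/(-42))/67977 = (-95 - 1/42*19)*(1/67977) = (-95 - 19/42)*(1/67977) = -4009/42*1/67977 = -4009/2855034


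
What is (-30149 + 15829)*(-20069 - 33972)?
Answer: 773867120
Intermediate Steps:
(-30149 + 15829)*(-20069 - 33972) = -14320*(-54041) = 773867120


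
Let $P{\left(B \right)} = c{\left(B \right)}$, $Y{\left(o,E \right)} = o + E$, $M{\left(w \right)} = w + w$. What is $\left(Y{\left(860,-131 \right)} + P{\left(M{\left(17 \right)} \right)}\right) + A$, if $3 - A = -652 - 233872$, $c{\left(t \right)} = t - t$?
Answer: $235256$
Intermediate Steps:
$M{\left(w \right)} = 2 w$
$c{\left(t \right)} = 0$
$Y{\left(o,E \right)} = E + o$
$P{\left(B \right)} = 0$
$A = 234527$ ($A = 3 - \left(-652 - 233872\right) = 3 - -234524 = 3 + 234524 = 234527$)
$\left(Y{\left(860,-131 \right)} + P{\left(M{\left(17 \right)} \right)}\right) + A = \left(\left(-131 + 860\right) + 0\right) + 234527 = \left(729 + 0\right) + 234527 = 729 + 234527 = 235256$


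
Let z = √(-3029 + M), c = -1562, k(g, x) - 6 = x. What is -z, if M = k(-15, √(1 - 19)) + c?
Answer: -√(-4585 + 3*I*√2) ≈ -0.031328 - 67.713*I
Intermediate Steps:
k(g, x) = 6 + x
M = -1556 + 3*I*√2 (M = (6 + √(1 - 19)) - 1562 = (6 + √(-18)) - 1562 = (6 + 3*I*√2) - 1562 = -1556 + 3*I*√2 ≈ -1556.0 + 4.2426*I)
z = √(-4585 + 3*I*√2) (z = √(-3029 + (-1556 + 3*I*√2)) = √(-4585 + 3*I*√2) ≈ 0.0313 + 67.713*I)
-z = -√(-4585 + 3*I*√2)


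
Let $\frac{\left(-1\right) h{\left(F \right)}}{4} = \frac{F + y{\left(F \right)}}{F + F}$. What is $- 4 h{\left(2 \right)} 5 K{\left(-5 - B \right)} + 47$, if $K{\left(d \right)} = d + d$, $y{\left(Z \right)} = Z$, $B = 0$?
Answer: $-753$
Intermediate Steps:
$h{\left(F \right)} = -4$ ($h{\left(F \right)} = - 4 \frac{F + F}{F + F} = - 4 \frac{2 F}{2 F} = - 4 \cdot 2 F \frac{1}{2 F} = \left(-4\right) 1 = -4$)
$K{\left(d \right)} = 2 d$
$- 4 h{\left(2 \right)} 5 K{\left(-5 - B \right)} + 47 = \left(-4\right) \left(-4\right) 5 \cdot 2 \left(-5 - 0\right) + 47 = 16 \cdot 5 \cdot 2 \left(-5 + 0\right) + 47 = 80 \cdot 2 \left(-5\right) + 47 = 80 \left(-10\right) + 47 = -800 + 47 = -753$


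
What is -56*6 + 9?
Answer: -327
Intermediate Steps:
-56*6 + 9 = -336 + 9 = -327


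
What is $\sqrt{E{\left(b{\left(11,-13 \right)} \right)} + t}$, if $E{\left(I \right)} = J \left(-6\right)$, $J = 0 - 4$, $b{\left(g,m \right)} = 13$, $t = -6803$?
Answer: $i \sqrt{6779} \approx 82.335 i$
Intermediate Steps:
$J = -4$ ($J = 0 - 4 = -4$)
$E{\left(I \right)} = 24$ ($E{\left(I \right)} = \left(-4\right) \left(-6\right) = 24$)
$\sqrt{E{\left(b{\left(11,-13 \right)} \right)} + t} = \sqrt{24 - 6803} = \sqrt{-6779} = i \sqrt{6779}$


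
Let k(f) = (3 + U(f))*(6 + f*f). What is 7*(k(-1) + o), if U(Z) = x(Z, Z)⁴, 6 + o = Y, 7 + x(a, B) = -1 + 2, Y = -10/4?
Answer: 127183/2 ≈ 63592.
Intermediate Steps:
Y = -5/2 (Y = -10*¼ = -5/2 ≈ -2.5000)
x(a, B) = -6 (x(a, B) = -7 + (-1 + 2) = -7 + 1 = -6)
o = -17/2 (o = -6 - 5/2 = -17/2 ≈ -8.5000)
U(Z) = 1296 (U(Z) = (-6)⁴ = 1296)
k(f) = 7794 + 1299*f² (k(f) = (3 + 1296)*(6 + f*f) = 1299*(6 + f²) = 7794 + 1299*f²)
7*(k(-1) + o) = 7*((7794 + 1299*(-1)²) - 17/2) = 7*((7794 + 1299*1) - 17/2) = 7*((7794 + 1299) - 17/2) = 7*(9093 - 17/2) = 7*(18169/2) = 127183/2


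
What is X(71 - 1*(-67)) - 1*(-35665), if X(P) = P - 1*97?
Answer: 35706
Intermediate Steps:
X(P) = -97 + P (X(P) = P - 97 = -97 + P)
X(71 - 1*(-67)) - 1*(-35665) = (-97 + (71 - 1*(-67))) - 1*(-35665) = (-97 + (71 + 67)) + 35665 = (-97 + 138) + 35665 = 41 + 35665 = 35706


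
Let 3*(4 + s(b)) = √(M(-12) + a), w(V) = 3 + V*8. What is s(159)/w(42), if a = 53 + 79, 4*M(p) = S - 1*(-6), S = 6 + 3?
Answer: -4/339 + √543/2034 ≈ -0.00034299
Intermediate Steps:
S = 9
M(p) = 15/4 (M(p) = (9 - 1*(-6))/4 = (9 + 6)/4 = (¼)*15 = 15/4)
w(V) = 3 + 8*V
a = 132
s(b) = -4 + √543/6 (s(b) = -4 + √(15/4 + 132)/3 = -4 + √(543/4)/3 = -4 + (√543/2)/3 = -4 + √543/6)
s(159)/w(42) = (-4 + √543/6)/(3 + 8*42) = (-4 + √543/6)/(3 + 336) = (-4 + √543/6)/339 = (-4 + √543/6)*(1/339) = -4/339 + √543/2034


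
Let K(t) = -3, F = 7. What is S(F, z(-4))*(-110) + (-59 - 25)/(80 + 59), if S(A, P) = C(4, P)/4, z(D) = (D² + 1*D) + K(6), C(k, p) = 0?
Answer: -84/139 ≈ -0.60432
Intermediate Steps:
z(D) = -3 + D + D² (z(D) = (D² + 1*D) - 3 = (D² + D) - 3 = (D + D²) - 3 = -3 + D + D²)
S(A, P) = 0 (S(A, P) = 0/4 = 0*(¼) = 0)
S(F, z(-4))*(-110) + (-59 - 25)/(80 + 59) = 0*(-110) + (-59 - 25)/(80 + 59) = 0 - 84/139 = -84/139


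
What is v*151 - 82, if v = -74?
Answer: -11256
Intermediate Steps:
v*151 - 82 = -74*151 - 82 = -11174 - 82 = -11256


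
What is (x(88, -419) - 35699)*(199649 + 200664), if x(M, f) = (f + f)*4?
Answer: -15632622963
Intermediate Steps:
x(M, f) = 8*f (x(M, f) = (2*f)*4 = 8*f)
(x(88, -419) - 35699)*(199649 + 200664) = (8*(-419) - 35699)*(199649 + 200664) = (-3352 - 35699)*400313 = -39051*400313 = -15632622963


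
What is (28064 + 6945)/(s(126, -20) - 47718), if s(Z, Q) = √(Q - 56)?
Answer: -835279731/1138503800 - 35009*I*√19/1138503800 ≈ -0.73366 - 0.00013404*I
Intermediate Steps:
s(Z, Q) = √(-56 + Q)
(28064 + 6945)/(s(126, -20) - 47718) = (28064 + 6945)/(√(-56 - 20) - 47718) = 35009/(√(-76) - 47718) = 35009/(2*I*√19 - 47718) = 35009/(-47718 + 2*I*√19)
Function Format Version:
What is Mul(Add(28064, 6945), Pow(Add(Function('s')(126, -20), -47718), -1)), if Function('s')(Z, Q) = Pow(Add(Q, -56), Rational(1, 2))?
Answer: Add(Rational(-835279731, 1138503800), Mul(Rational(-35009, 1138503800), I, Pow(19, Rational(1, 2)))) ≈ Add(-0.73366, Mul(-0.00013404, I))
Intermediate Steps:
Function('s')(Z, Q) = Pow(Add(-56, Q), Rational(1, 2))
Mul(Add(28064, 6945), Pow(Add(Function('s')(126, -20), -47718), -1)) = Mul(Add(28064, 6945), Pow(Add(Pow(Add(-56, -20), Rational(1, 2)), -47718), -1)) = Mul(35009, Pow(Add(Pow(-76, Rational(1, 2)), -47718), -1)) = Mul(35009, Pow(Add(Mul(2, I, Pow(19, Rational(1, 2))), -47718), -1)) = Mul(35009, Pow(Add(-47718, Mul(2, I, Pow(19, Rational(1, 2)))), -1))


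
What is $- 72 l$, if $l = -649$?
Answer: $46728$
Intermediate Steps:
$- 72 l = \left(-72\right) \left(-649\right) = 46728$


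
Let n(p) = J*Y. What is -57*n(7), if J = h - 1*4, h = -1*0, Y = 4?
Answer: 912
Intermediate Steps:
h = 0
J = -4 (J = 0 - 1*4 = 0 - 4 = -4)
n(p) = -16 (n(p) = -4*4 = -16)
-57*n(7) = -57*(-16) = 912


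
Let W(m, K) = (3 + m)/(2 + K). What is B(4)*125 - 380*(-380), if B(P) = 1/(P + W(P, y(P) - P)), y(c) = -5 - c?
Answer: 5344175/37 ≈ 1.4444e+5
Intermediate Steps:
W(m, K) = (3 + m)/(2 + K)
B(P) = 1/(P + (3 + P)/(-3 - 2*P)) (B(P) = 1/(P + (3 + P)/(2 + ((-5 - P) - P))) = 1/(P + (3 + P)/(2 + (-5 - 2*P))) = 1/(P + (3 + P)/(-3 - 2*P)))
B(4)*125 - 380*(-380) = ((3 + 2*4)/(-3 - 1*4 + 4*(3 + 2*4)))*125 - 380*(-380) = ((3 + 8)/(-3 - 4 + 4*(3 + 8)))*125 + 144400 = (11/(-3 - 4 + 4*11))*125 + 144400 = (11/(-3 - 4 + 44))*125 + 144400 = (11/37)*125 + 144400 = 1375/37 + 144400 = 5344175/37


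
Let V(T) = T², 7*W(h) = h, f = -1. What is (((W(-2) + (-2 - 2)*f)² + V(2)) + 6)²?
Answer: 1359556/2401 ≈ 566.25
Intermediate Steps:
W(h) = h/7
(((W(-2) + (-2 - 2)*f)² + V(2)) + 6)² = ((((⅐)*(-2) + (-2 - 2)*(-1))² + 2²) + 6)² = (((-2/7 - 4*(-1))² + 4) + 6)² = (((-2/7 + 4)² + 4) + 6)² = (((26/7)² + 4) + 6)² = ((676/49 + 4) + 6)² = (872/49 + 6)² = (1166/49)² = 1359556/2401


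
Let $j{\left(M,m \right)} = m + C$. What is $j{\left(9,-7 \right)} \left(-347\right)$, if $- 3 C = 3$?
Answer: $2776$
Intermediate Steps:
$C = -1$ ($C = \left(- \frac{1}{3}\right) 3 = -1$)
$j{\left(M,m \right)} = -1 + m$ ($j{\left(M,m \right)} = m - 1 = -1 + m$)
$j{\left(9,-7 \right)} \left(-347\right) = \left(-1 - 7\right) \left(-347\right) = \left(-8\right) \left(-347\right) = 2776$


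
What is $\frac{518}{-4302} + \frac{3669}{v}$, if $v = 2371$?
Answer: $\frac{7277930}{5100021} \approx 1.427$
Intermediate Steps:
$\frac{518}{-4302} + \frac{3669}{v} = \frac{518}{-4302} + \frac{3669}{2371} = 518 \left(- \frac{1}{4302}\right) + 3669 \cdot \frac{1}{2371} = - \frac{259}{2151} + \frac{3669}{2371} = \frac{7277930}{5100021}$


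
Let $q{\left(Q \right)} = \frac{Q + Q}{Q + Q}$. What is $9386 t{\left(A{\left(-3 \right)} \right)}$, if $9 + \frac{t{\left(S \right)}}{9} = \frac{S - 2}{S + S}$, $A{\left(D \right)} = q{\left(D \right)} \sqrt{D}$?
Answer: $-718029 + 28158 i \sqrt{3} \approx -7.1803 \cdot 10^{5} + 48771.0 i$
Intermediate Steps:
$q{\left(Q \right)} = 1$ ($q{\left(Q \right)} = \frac{2 Q}{2 Q} = 2 Q \frac{1}{2 Q} = 1$)
$A{\left(D \right)} = \sqrt{D}$ ($A{\left(D \right)} = 1 \sqrt{D} = \sqrt{D}$)
$t{\left(S \right)} = -81 + \frac{9 \left(-2 + S\right)}{2 S}$ ($t{\left(S \right)} = -81 + 9 \frac{S - 2}{S + S} = -81 + 9 \frac{-2 + S}{2 S} = -81 + \frac{9 \left(-2 + S\right)}{2 S}$)
$9386 t{\left(A{\left(-3 \right)} \right)} = 9386 \left(- \frac{153}{2} - \frac{9}{\sqrt{-3}}\right) = 9386 \left(- \frac{153}{2} - \frac{9}{i \sqrt{3}}\right) = 9386 \left(- \frac{153}{2} - 9 \left(- \frac{i \sqrt{3}}{3}\right)\right) = 9386 \left(- \frac{153}{2} + 3 i \sqrt{3}\right) = -718029 + 28158 i \sqrt{3}$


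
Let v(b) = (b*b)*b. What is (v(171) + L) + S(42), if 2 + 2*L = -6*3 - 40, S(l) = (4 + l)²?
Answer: 5002297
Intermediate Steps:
v(b) = b³ (v(b) = b²*b = b³)
L = -30 (L = -1 + (-6*3 - 40)/2 = -1 + (-18 - 40)/2 = -1 + (½)*(-58) = -1 - 29 = -30)
(v(171) + L) + S(42) = (171³ - 30) + (4 + 42)² = (5000211 - 30) + 46² = 5000181 + 2116 = 5002297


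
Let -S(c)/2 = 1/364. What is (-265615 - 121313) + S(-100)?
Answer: -70420897/182 ≈ -3.8693e+5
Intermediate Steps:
S(c) = -1/182 (S(c) = -2/364 = -2*1/364 = -1/182)
(-265615 - 121313) + S(-100) = (-265615 - 121313) - 1/182 = -386928 - 1/182 = -70420897/182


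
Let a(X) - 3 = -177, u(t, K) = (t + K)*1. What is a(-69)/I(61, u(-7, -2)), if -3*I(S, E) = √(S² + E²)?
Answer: 261*√3802/1901 ≈ 8.4657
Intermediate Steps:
u(t, K) = K + t (u(t, K) = (K + t)*1 = K + t)
a(X) = -174 (a(X) = 3 - 177 = -174)
I(S, E) = -√(E² + S²)/3 (I(S, E) = -√(S² + E²)/3 = -√(E² + S²)/3)
a(-69)/I(61, u(-7, -2)) = -174*(-3/√((-2 - 7)² + 61²)) = -174*(-3/√((-9)² + 3721)) = -174*(-3/√(81 + 3721)) = -174*(-3*√3802/3802) = -(-261)*√3802/1901 = 261*√3802/1901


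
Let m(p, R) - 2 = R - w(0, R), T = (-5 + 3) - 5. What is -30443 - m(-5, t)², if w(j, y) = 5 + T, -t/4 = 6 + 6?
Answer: -32379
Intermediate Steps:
T = -7 (T = -2 - 5 = -7)
t = -48 (t = -4*(6 + 6) = -4*12 = -48)
w(j, y) = -2 (w(j, y) = 5 - 7 = -2)
m(p, R) = 4 + R (m(p, R) = 2 + (R - 1*(-2)) = 2 + (R + 2) = 2 + (2 + R) = 4 + R)
-30443 - m(-5, t)² = -30443 - (4 - 48)² = -30443 - 1*(-44)² = -30443 - 1*1936 = -30443 - 1936 = -32379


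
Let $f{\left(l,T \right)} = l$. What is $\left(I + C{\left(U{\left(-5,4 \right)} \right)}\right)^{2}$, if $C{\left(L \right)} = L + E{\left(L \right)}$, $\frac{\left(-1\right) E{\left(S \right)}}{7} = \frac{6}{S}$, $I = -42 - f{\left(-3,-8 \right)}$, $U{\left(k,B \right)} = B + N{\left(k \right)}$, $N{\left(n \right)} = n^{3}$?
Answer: $\frac{373185124}{14641} \approx 25489.0$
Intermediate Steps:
$U{\left(k,B \right)} = B + k^{3}$
$I = -39$ ($I = -42 - -3 = -42 + 3 = -39$)
$E{\left(S \right)} = - \frac{42}{S}$ ($E{\left(S \right)} = - 7 \frac{6}{S} = - \frac{42}{S}$)
$C{\left(L \right)} = L - \frac{42}{L}$
$\left(I + C{\left(U{\left(-5,4 \right)} \right)}\right)^{2} = \left(-39 - \left(-4 + 125 + \frac{42}{4 + \left(-5\right)^{3}}\right)\right)^{2} = \left(-39 + \left(\left(4 - 125\right) - \frac{42}{4 - 125}\right)\right)^{2} = \left(-39 - \left(121 + \frac{42}{-121}\right)\right)^{2} = \left(-39 - \frac{14599}{121}\right)^{2} = \left(- \frac{19318}{121}\right)^{2} = \frac{373185124}{14641}$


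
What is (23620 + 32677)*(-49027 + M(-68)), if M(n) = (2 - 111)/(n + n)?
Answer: -375363794211/136 ≈ -2.7600e+9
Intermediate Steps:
M(n) = -109/(2*n) (M(n) = -109*1/(2*n) = -109/(2*n))
(23620 + 32677)*(-49027 + M(-68)) = (23620 + 32677)*(-49027 - 109/2/(-68)) = 56297*(-49027 - 109/2*(-1/68)) = 56297*(-49027 + 109/136) = 56297*(-6667563/136) = -375363794211/136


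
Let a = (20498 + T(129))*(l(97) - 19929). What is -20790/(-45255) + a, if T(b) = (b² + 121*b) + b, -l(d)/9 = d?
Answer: -474077309376/431 ≈ -1.0999e+9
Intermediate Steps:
l(d) = -9*d
T(b) = b² + 122*b
a = -1099947354 (a = (20498 + 129*(122 + 129))*(-9*97 - 19929) = (20498 + 129*251)*(-873 - 19929) = (20498 + 32379)*(-20802) = 52877*(-20802) = -1099947354)
-20790/(-45255) + a = -20790/(-45255) - 1099947354 = -20790*(-1/45255) - 1099947354 = 198/431 - 1099947354 = -474077309376/431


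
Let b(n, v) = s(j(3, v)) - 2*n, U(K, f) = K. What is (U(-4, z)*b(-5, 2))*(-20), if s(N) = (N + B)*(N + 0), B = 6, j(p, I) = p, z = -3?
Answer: 2960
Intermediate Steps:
s(N) = N*(6 + N) (s(N) = (N + 6)*(N + 0) = (6 + N)*N = N*(6 + N))
b(n, v) = 27 - 2*n (b(n, v) = 3*(6 + 3) - 2*n = 3*9 - 2*n = 27 - 2*n)
(U(-4, z)*b(-5, 2))*(-20) = -4*(27 - 2*(-5))*(-20) = -4*(27 + 10)*(-20) = -4*37*(-20) = -148*(-20) = 2960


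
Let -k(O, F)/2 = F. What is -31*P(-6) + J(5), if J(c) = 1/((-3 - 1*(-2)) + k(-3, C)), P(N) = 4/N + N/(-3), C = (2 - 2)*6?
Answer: -127/3 ≈ -42.333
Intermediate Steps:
C = 0 (C = 0*6 = 0)
k(O, F) = -2*F
P(N) = 4/N - N/3 (P(N) = 4/N + N*(-⅓) = 4/N - N/3)
J(c) = -1 (J(c) = 1/((-3 - 1*(-2)) - 2*0) = 1/((-3 + 2) + 0) = 1/(-1 + 0) = 1/(-1) = -1)
-31*P(-6) + J(5) = -31*(4/(-6) - ⅓*(-6)) - 1 = -31*(4*(-⅙) + 2) - 1 = -31*(-⅔ + 2) - 1 = -31*4/3 - 1 = -124/3 - 1 = -127/3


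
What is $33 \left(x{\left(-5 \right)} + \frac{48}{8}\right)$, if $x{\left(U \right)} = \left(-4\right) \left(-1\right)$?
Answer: $330$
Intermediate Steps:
$x{\left(U \right)} = 4$
$33 \left(x{\left(-5 \right)} + \frac{48}{8}\right) = 33 \left(4 + \frac{48}{8}\right) = 33 \left(4 + 48 \cdot \frac{1}{8}\right) = 33 \left(4 + 6\right) = 33 \cdot 10 = 330$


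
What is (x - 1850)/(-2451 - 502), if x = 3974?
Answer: -2124/2953 ≈ -0.71927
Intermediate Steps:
(x - 1850)/(-2451 - 502) = (3974 - 1850)/(-2451 - 502) = 2124/(-2953) = 2124*(-1/2953) = -2124/2953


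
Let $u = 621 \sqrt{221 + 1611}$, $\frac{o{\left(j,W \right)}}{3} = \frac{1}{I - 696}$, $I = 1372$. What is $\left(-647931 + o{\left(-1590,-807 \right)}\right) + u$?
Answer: $- \frac{438001353}{676} + 1242 \sqrt{458} \approx -6.2135 \cdot 10^{5}$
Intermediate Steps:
$o{\left(j,W \right)} = \frac{3}{676}$ ($o{\left(j,W \right)} = \frac{3}{1372 - 696} = \frac{3}{676}$)
$u = 1242 \sqrt{458}$ ($u = 621 \sqrt{1832} = 621 \cdot 2 \sqrt{458} = 1242 \sqrt{458} \approx 26580.0$)
$\left(-647931 + o{\left(-1590,-807 \right)}\right) + u = \left(-647931 + \frac{3}{676}\right) + 1242 \sqrt{458} = - \frac{438001353}{676} + 1242 \sqrt{458}$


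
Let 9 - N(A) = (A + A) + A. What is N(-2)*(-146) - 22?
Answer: -2212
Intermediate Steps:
N(A) = 9 - 3*A (N(A) = 9 - ((A + A) + A) = 9 - (2*A + A) = 9 - 3*A)
N(-2)*(-146) - 22 = (9 - 3*(-2))*(-146) - 22 = (9 + 6)*(-146) - 22 = 15*(-146) - 22 = -2190 - 22 = -2212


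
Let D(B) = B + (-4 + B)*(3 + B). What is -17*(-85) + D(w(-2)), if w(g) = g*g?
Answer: 1449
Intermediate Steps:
w(g) = g²
-17*(-85) + D(w(-2)) = -17*(-85) + (-12 + ((-2)²)²) = 1445 + (-12 + 4²) = 1445 + (-12 + 16) = 1445 + 4 = 1449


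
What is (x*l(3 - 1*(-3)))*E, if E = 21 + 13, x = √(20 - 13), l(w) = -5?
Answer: -170*√7 ≈ -449.78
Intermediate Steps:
x = √7 ≈ 2.6458
E = 34
(x*l(3 - 1*(-3)))*E = (√7*(-5))*34 = -5*√7*34 = -170*√7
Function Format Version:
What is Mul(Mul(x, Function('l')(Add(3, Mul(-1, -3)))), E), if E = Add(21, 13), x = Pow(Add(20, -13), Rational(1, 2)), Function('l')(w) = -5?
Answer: Mul(-170, Pow(7, Rational(1, 2))) ≈ -449.78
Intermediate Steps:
x = Pow(7, Rational(1, 2)) ≈ 2.6458
E = 34
Mul(Mul(x, Function('l')(Add(3, Mul(-1, -3)))), E) = Mul(Mul(Pow(7, Rational(1, 2)), -5), 34) = Mul(Mul(-5, Pow(7, Rational(1, 2))), 34) = Mul(-170, Pow(7, Rational(1, 2)))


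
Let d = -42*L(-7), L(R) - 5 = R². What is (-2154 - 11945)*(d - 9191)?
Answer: 161560441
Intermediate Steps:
L(R) = 5 + R²
d = -2268 (d = -42*(5 + (-7)²) = -42*(5 + 49) = -42*54 = -2268)
(-2154 - 11945)*(d - 9191) = (-2154 - 11945)*(-2268 - 9191) = -14099*(-11459) = 161560441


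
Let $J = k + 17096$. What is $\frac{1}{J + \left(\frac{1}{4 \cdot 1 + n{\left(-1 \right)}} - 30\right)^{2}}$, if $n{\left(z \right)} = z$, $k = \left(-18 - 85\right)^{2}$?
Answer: $\frac{9}{257266} \approx 3.4983 \cdot 10^{-5}$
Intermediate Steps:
$k = 10609$ ($k = \left(-103\right)^{2} = 10609$)
$J = 27705$ ($J = 10609 + 17096 = 27705$)
$\frac{1}{J + \left(\frac{1}{4 \cdot 1 + n{\left(-1 \right)}} - 30\right)^{2}} = \frac{1}{27705 + \left(\frac{1}{4 \cdot 1 - 1} - 30\right)^{2}} = \frac{1}{27705 + \left(\frac{1}{4 - 1} - 30\right)^{2}} = \frac{1}{27705 + \left(\frac{1}{3} - 30\right)^{2}} = \frac{1}{27705 + \left(- \frac{89}{3}\right)^{2}} = \frac{1}{27705 + \frac{7921}{9}} = \frac{1}{\frac{257266}{9}} = \frac{9}{257266}$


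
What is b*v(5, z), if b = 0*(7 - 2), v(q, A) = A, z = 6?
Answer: 0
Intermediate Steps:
b = 0 (b = 0*5 = 0)
b*v(5, z) = 0*6 = 0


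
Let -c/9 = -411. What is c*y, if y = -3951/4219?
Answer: -14614749/4219 ≈ -3464.0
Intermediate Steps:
y = -3951/4219 (y = -3951*1/4219 = -3951/4219 ≈ -0.93648)
c = 3699 (c = -9*(-411) = 3699)
c*y = 3699*(-3951/4219) = -14614749/4219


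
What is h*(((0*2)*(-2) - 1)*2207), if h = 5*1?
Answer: -11035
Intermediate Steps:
h = 5
h*(((0*2)*(-2) - 1)*2207) = 5*(((0*2)*(-2) - 1)*2207) = 5*((0*(-2) - 1)*2207) = 5*((0 - 1)*2207) = 5*(-1*2207) = 5*(-2207) = -11035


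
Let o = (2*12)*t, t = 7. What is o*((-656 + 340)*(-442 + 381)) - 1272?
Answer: 3237096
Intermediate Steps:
o = 168 (o = (2*12)*7 = 24*7 = 168)
o*((-656 + 340)*(-442 + 381)) - 1272 = 168*((-656 + 340)*(-442 + 381)) - 1272 = 168*(-316*(-61)) - 1272 = 168*19276 - 1272 = 3238368 - 1272 = 3237096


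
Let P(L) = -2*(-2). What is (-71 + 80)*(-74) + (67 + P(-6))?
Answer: -595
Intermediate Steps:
P(L) = 4
(-71 + 80)*(-74) + (67 + P(-6)) = (-71 + 80)*(-74) + (67 + 4) = 9*(-74) + 71 = -666 + 71 = -595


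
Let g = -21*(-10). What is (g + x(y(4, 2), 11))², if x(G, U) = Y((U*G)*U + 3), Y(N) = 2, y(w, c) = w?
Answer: 44944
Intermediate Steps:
g = 210
x(G, U) = 2
(g + x(y(4, 2), 11))² = (210 + 2)² = 212² = 44944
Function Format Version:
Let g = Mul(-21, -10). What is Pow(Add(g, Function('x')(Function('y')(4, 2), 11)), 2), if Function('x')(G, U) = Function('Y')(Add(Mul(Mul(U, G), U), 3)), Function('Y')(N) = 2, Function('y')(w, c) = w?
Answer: 44944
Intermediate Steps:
g = 210
Function('x')(G, U) = 2
Pow(Add(g, Function('x')(Function('y')(4, 2), 11)), 2) = Pow(Add(210, 2), 2) = Pow(212, 2) = 44944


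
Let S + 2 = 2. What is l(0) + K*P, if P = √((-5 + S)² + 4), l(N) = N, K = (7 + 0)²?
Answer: 49*√29 ≈ 263.87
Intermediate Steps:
S = 0 (S = -2 + 2 = 0)
K = 49 (K = 7² = 49)
P = √29 (P = √((-5 + 0)² + 4) = √((-5)² + 4) = √(25 + 4) = √29 ≈ 5.3852)
l(0) + K*P = 0 + 49*√29 = 49*√29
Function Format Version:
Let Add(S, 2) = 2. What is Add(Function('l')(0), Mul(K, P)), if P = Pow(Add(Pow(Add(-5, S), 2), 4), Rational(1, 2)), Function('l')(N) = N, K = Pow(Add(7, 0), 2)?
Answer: Mul(49, Pow(29, Rational(1, 2))) ≈ 263.87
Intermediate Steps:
S = 0 (S = Add(-2, 2) = 0)
K = 49 (K = Pow(7, 2) = 49)
P = Pow(29, Rational(1, 2)) (P = Pow(Add(Pow(Add(-5, 0), 2), 4), Rational(1, 2)) = Pow(Add(Pow(-5, 2), 4), Rational(1, 2)) = Pow(Add(25, 4), Rational(1, 2)) = Pow(29, Rational(1, 2)) ≈ 5.3852)
Add(Function('l')(0), Mul(K, P)) = Add(0, Mul(49, Pow(29, Rational(1, 2)))) = Mul(49, Pow(29, Rational(1, 2)))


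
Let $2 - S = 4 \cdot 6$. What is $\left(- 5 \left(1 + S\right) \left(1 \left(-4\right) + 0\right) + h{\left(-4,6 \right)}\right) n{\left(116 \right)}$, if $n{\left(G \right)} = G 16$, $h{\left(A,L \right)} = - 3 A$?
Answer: $-757248$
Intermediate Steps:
$n{\left(G \right)} = 16 G$
$S = -22$ ($S = 2 - 4 \cdot 6 = 2 - 24 = -22$)
$\left(- 5 \left(1 + S\right) \left(1 \left(-4\right) + 0\right) + h{\left(-4,6 \right)}\right) n{\left(116 \right)} = \left(- 5 \left(1 - 22\right) \left(1 \left(-4\right) + 0\right) - -12\right) 16 \cdot 116 = \left(\left(-5\right) \left(-21\right) \left(-4 + 0\right) + 12\right) 1856 = \left(105 \left(-4\right) + 12\right) 1856 = \left(-420 + 12\right) 1856 = \left(-408\right) 1856 = -757248$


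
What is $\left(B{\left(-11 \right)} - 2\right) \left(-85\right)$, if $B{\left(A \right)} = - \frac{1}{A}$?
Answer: $\frac{1785}{11} \approx 162.27$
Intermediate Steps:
$\left(B{\left(-11 \right)} - 2\right) \left(-85\right) = \left(- \frac{1}{-11} - 2\right) \left(-85\right) = \left(\left(-1\right) \left(- \frac{1}{11}\right) - 2\right) \left(-85\right) = \left(\frac{1}{11} - 2\right) \left(-85\right) = \left(- \frac{21}{11}\right) \left(-85\right) = \frac{1785}{11}$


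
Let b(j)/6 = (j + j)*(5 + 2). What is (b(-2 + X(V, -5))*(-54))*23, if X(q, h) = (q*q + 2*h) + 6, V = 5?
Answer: -1982232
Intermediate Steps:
X(q, h) = 6 + q² + 2*h (X(q, h) = (q² + 2*h) + 6 = 6 + q² + 2*h)
b(j) = 84*j (b(j) = 6*((j + j)*(5 + 2)) = 6*((2*j)*7) = 6*(14*j) = 84*j)
(b(-2 + X(V, -5))*(-54))*23 = ((84*(-2 + (6 + 5² + 2*(-5))))*(-54))*23 = ((84*(-2 + (6 + 25 - 10)))*(-54))*23 = ((84*(-2 + 21))*(-54))*23 = ((84*19)*(-54))*23 = (1596*(-54))*23 = -86184*23 = -1982232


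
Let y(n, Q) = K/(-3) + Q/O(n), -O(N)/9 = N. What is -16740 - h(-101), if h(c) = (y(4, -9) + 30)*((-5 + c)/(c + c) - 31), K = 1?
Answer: -3197313/202 ≈ -15828.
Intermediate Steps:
O(N) = -9*N
y(n, Q) = -⅓ - Q/(9*n) (y(n, Q) = 1/(-3) + Q/((-9*n)) = 1*(-⅓) + Q*(-1/(9*n)) = -⅓ - Q/(9*n))
h(c) = -11129/12 + 359*(-5 + c)/(24*c) (h(c) = ((⅑)*(-1*(-9) - 3*4)/4 + 30)*((-5 + c)/(c + c) - 31) = ((⅑)*(¼)*(9 - 12) + 30)*((-5 + c)/((2*c)) - 31) = ((⅑)*(¼)*(-3) + 30)*((-5 + c)*(1/(2*c)) - 31) = (-1/12 + 30)*((-5 + c)/(2*c) - 31) = 359*(-31 + (-5 + c)/(2*c))/12 = -11129/12 + 359*(-5 + c)/(24*c))
-16740 - h(-101) = -16740 - 359*(-5 - 61*(-101))/(24*(-101)) = -16740 - 359*(-1)*(-5 + 6161)/(24*101) = -16740 - 359*(-1)*6156/(24*101) = -16740 - 1*(-184167/202) = -16740 + 184167/202 = -3197313/202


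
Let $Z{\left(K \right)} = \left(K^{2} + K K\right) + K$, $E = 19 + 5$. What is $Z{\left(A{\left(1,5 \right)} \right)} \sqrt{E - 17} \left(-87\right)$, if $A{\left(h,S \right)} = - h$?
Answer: $- 87 \sqrt{7} \approx -230.18$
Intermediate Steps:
$E = 24$
$Z{\left(K \right)} = K + 2 K^{2}$ ($Z{\left(K \right)} = \left(K^{2} + K^{2}\right) + K = 2 K^{2} + K = K + 2 K^{2}$)
$Z{\left(A{\left(1,5 \right)} \right)} \sqrt{E - 17} \left(-87\right) = \left(-1\right) 1 \left(1 + 2 \left(\left(-1\right) 1\right)\right) \sqrt{24 - 17} \left(-87\right) = - (1 + 2 \left(-1\right)) \sqrt{7} \left(-87\right) = - (1 - 2) \sqrt{7} \left(-87\right) = \left(-1\right) \left(-1\right) \sqrt{7} \left(-87\right) = 1 \sqrt{7} \left(-87\right) = \sqrt{7} \left(-87\right) = - 87 \sqrt{7}$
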